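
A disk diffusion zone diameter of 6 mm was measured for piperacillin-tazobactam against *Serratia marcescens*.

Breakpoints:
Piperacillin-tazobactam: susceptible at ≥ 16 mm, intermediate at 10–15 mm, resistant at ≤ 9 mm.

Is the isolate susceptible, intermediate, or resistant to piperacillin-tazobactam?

Piperacillin-tazobactam 6 mm: ≤ 9 mm — Resistant

R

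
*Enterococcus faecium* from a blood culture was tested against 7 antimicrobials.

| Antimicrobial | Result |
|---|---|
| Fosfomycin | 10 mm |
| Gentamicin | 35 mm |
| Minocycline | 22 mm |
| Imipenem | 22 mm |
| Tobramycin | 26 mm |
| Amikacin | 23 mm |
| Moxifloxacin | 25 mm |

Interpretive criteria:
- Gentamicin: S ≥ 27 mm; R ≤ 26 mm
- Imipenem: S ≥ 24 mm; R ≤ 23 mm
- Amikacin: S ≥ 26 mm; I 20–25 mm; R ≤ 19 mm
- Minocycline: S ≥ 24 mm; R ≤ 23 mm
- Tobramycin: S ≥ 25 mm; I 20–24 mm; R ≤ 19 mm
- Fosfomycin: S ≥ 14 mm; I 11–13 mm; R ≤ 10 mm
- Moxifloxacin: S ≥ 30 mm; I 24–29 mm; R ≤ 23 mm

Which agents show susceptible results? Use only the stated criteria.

Fosfomycin 10 mm: ≤ 10 mm → R
Gentamicin: 35 mm is ≥ 27 mm → S
Minocycline 22 mm: ≤ 23 mm → Resistant
Imipenem: 22 mm is ≤ 23 mm → Resistant
Tobramycin: 26 mm is ≥ 25 mm → Susceptible
Amikacin (23 mm) in 20–25 mm → intermediate
Moxifloxacin: 25 mm is in 24–29 mm — I

gentamicin, tobramycin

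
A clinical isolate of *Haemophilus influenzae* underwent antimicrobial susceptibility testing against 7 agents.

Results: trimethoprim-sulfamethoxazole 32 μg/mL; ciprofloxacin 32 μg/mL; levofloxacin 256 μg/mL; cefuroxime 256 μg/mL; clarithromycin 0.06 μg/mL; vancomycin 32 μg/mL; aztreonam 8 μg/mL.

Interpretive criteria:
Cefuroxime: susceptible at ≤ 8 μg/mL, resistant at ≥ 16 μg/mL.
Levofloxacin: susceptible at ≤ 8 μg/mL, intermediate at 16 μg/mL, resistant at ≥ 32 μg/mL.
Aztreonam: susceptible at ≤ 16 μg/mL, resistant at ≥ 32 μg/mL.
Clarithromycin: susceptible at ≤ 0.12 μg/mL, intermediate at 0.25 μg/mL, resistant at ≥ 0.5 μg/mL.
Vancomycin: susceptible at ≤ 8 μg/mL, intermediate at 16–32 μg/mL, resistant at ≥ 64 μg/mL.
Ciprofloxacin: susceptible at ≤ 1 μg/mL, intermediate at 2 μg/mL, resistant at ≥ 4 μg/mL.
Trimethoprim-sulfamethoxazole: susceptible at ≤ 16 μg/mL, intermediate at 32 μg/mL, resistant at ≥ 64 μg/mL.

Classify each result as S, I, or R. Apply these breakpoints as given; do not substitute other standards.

I, R, R, R, S, I, S

Trimethoprim-sulfamethoxazole 32 μg/mL: = 32 μg/mL → intermediate
Ciprofloxacin (32 μg/mL) ≥ 4 μg/mL ⇒ resistant
Levofloxacin: 256 μg/mL is ≥ 32 μg/mL → resistant
Cefuroxime 256 μg/mL: ≥ 16 μg/mL — Resistant
Clarithromycin (0.06 μg/mL) ≤ 0.12 μg/mL ⇒ susceptible
Vancomycin: 32 μg/mL is in 16–32 μg/mL — intermediate
Aztreonam 8 μg/mL: ≤ 16 μg/mL — susceptible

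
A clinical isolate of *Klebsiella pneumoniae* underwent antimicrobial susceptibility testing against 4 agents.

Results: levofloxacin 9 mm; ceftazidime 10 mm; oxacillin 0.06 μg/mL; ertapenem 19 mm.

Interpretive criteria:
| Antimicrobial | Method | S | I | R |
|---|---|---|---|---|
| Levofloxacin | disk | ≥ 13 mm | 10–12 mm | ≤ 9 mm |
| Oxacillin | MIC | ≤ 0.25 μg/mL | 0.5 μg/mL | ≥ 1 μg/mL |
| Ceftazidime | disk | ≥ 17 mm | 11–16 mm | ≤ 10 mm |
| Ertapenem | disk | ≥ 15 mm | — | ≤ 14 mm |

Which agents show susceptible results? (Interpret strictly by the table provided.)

Levofloxacin 9 mm: ≤ 9 mm → resistant
Ceftazidime (10 mm) ≤ 10 mm ⇒ resistant
Oxacillin 0.06 μg/mL: ≤ 0.25 μg/mL ⇒ S
Ertapenem (19 mm) ≥ 15 mm → Susceptible

oxacillin, ertapenem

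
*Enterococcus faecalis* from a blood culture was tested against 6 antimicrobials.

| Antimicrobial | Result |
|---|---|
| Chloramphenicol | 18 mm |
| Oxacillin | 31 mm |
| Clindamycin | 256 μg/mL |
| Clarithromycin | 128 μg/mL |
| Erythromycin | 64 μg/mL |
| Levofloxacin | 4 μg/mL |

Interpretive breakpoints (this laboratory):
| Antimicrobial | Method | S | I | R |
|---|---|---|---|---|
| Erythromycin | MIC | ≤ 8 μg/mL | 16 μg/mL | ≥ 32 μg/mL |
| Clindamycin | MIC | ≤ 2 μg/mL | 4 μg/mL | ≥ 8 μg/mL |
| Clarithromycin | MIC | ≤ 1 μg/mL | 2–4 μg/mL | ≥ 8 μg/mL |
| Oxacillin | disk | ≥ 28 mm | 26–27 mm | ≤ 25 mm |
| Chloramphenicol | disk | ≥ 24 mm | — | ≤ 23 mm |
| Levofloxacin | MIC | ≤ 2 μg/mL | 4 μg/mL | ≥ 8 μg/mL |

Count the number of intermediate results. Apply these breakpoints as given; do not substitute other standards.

1

Chloramphenicol: 18 mm is ≤ 23 mm ⇒ resistant
Oxacillin 31 mm: ≥ 28 mm — Susceptible
Clindamycin 256 μg/mL: ≥ 8 μg/mL — Resistant
Clarithromycin: 128 μg/mL is ≥ 8 μg/mL ⇒ Resistant
Erythromycin (64 μg/mL) ≥ 32 μg/mL → R
Levofloxacin (4 μg/mL) = 4 μg/mL → Intermediate
Intermediate: 1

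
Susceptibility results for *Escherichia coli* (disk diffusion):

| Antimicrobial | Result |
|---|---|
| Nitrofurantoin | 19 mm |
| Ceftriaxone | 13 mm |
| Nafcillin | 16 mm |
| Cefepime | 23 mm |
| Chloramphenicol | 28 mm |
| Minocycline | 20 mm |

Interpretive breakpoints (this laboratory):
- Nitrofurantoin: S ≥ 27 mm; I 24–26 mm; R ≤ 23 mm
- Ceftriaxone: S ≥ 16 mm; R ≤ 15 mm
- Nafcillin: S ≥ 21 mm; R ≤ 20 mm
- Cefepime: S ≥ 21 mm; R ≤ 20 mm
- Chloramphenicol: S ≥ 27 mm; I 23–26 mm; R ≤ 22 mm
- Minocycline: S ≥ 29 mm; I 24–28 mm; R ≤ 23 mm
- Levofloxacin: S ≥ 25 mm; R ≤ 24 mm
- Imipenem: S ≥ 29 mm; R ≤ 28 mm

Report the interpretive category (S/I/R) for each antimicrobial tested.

R, R, R, S, S, R

Nitrofurantoin (19 mm) ≤ 23 mm — resistant
Ceftriaxone 13 mm: ≤ 15 mm — resistant
Nafcillin 16 mm: ≤ 20 mm — Resistant
Cefepime (23 mm) ≥ 21 mm ⇒ S
Chloramphenicol: 28 mm is ≥ 27 mm → Susceptible
Minocycline 20 mm: ≤ 23 mm — Resistant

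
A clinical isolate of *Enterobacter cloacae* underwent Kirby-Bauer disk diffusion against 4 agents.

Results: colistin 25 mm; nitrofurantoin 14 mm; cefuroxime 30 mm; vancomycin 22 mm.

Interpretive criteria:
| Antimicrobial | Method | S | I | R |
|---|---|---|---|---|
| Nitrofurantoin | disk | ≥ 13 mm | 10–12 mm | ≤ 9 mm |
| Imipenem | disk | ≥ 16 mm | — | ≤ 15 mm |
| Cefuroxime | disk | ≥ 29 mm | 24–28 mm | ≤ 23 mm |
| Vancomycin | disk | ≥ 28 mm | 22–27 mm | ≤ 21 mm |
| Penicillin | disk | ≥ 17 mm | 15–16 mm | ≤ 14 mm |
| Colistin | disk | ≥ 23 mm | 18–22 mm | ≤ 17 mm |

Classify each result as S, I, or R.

S, S, S, I

Colistin 25 mm: ≥ 23 mm — S
Nitrofurantoin: 14 mm is ≥ 13 mm ⇒ susceptible
Cefuroxime: 30 mm is ≥ 29 mm → susceptible
Vancomycin (22 mm) in 22–27 mm → intermediate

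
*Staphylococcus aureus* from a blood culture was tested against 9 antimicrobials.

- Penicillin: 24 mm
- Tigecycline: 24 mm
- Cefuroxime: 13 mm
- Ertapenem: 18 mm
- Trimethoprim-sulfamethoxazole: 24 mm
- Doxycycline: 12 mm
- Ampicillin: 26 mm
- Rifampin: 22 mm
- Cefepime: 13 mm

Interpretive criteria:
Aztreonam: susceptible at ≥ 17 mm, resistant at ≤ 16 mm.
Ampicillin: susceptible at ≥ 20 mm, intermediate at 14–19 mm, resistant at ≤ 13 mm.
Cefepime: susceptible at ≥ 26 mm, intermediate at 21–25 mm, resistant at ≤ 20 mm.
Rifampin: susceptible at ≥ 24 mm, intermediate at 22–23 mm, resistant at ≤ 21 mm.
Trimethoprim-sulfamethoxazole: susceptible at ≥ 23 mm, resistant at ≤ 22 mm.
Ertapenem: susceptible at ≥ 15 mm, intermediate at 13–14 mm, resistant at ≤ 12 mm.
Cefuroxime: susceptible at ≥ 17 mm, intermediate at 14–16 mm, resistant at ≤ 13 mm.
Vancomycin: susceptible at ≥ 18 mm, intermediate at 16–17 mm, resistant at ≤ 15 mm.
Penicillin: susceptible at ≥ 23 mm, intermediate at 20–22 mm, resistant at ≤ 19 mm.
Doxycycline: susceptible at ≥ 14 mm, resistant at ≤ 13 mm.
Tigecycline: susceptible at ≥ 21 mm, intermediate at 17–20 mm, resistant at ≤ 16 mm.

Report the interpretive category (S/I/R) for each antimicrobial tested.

Penicillin: 24 mm is ≥ 23 mm ⇒ Susceptible
Tigecycline 24 mm: ≥ 21 mm ⇒ susceptible
Cefuroxime 13 mm: ≤ 13 mm → R
Ertapenem 18 mm: ≥ 15 mm — S
Trimethoprim-sulfamethoxazole 24 mm: ≥ 23 mm → susceptible
Doxycycline (12 mm) ≤ 13 mm → resistant
Ampicillin 26 mm: ≥ 20 mm ⇒ susceptible
Rifampin: 22 mm is in 22–23 mm — I
Cefepime 13 mm: ≤ 20 mm — Resistant

S, S, R, S, S, R, S, I, R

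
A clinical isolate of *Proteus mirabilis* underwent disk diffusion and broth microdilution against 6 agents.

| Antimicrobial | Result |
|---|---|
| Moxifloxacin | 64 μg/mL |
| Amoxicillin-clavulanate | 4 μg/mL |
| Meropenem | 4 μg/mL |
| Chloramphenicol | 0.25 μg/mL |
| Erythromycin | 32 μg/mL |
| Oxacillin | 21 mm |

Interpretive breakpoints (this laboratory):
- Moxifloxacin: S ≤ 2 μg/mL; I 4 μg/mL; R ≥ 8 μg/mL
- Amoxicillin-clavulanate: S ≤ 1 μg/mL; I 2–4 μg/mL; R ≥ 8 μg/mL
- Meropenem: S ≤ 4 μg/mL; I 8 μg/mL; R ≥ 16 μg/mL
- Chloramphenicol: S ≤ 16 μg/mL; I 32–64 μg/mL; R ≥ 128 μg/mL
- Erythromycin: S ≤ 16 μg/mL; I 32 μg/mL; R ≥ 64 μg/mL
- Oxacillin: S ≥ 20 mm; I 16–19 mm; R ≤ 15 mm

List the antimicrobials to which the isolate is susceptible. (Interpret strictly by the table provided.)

Moxifloxacin (64 μg/mL) ≥ 8 μg/mL → Resistant
Amoxicillin-clavulanate 4 μg/mL: in 2–4 μg/mL ⇒ intermediate
Meropenem 4 μg/mL: ≤ 4 μg/mL ⇒ susceptible
Chloramphenicol 0.25 μg/mL: ≤ 16 μg/mL ⇒ susceptible
Erythromycin (32 μg/mL) = 32 μg/mL ⇒ I
Oxacillin 21 mm: ≥ 20 mm — S

meropenem, chloramphenicol, oxacillin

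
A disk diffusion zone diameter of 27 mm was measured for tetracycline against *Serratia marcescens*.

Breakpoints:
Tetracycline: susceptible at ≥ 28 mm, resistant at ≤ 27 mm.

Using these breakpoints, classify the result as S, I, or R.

Resistant

Tetracycline 27 mm: ≤ 27 mm → resistant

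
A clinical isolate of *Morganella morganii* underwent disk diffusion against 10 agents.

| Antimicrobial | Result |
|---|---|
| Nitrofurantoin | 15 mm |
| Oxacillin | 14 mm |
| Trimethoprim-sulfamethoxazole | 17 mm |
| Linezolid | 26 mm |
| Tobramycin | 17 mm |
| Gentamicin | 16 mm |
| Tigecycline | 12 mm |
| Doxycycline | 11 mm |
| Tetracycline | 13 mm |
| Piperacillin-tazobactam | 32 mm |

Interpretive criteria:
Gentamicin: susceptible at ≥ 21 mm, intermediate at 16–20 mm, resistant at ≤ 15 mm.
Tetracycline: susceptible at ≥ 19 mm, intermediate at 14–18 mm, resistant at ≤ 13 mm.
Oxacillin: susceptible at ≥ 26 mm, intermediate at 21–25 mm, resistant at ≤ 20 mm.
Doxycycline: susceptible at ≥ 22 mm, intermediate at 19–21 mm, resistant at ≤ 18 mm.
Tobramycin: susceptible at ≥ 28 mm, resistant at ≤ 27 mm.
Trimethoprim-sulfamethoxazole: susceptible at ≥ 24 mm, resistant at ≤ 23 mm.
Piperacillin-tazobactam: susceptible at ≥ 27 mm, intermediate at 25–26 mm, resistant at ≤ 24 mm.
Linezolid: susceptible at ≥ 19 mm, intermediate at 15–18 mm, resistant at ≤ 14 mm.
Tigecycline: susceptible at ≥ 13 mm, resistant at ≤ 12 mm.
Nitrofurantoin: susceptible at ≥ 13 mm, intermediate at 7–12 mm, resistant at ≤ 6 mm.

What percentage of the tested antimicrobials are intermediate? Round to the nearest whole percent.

10%

Nitrofurantoin: 15 mm is ≥ 13 mm → Susceptible
Oxacillin 14 mm: ≤ 20 mm — R
Trimethoprim-sulfamethoxazole: 17 mm is ≤ 23 mm — R
Linezolid (26 mm) ≥ 19 mm → Susceptible
Tobramycin 17 mm: ≤ 27 mm → Resistant
Gentamicin (16 mm) in 16–20 mm — I
Tigecycline 12 mm: ≤ 12 mm ⇒ resistant
Doxycycline: 11 mm is ≤ 18 mm → R
Tetracycline 13 mm: ≤ 13 mm → R
Piperacillin-tazobactam 32 mm: ≥ 27 mm ⇒ susceptible
Intermediate: 1/10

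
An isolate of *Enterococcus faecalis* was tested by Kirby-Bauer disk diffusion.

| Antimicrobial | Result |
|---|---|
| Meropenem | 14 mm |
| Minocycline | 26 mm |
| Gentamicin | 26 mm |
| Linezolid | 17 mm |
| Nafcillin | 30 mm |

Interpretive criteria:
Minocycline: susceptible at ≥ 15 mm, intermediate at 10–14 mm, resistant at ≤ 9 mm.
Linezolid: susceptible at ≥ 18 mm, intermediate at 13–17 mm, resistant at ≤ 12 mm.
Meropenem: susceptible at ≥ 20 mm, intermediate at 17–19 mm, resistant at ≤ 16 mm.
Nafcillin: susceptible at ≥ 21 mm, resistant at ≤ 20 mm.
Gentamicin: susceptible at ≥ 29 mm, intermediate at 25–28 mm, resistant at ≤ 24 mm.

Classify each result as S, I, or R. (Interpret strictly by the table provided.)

R, S, I, I, S

Meropenem (14 mm) ≤ 16 mm ⇒ resistant
Minocycline 26 mm: ≥ 15 mm ⇒ Susceptible
Gentamicin (26 mm) in 25–28 mm ⇒ Intermediate
Linezolid: 17 mm is in 13–17 mm ⇒ intermediate
Nafcillin 30 mm: ≥ 21 mm — S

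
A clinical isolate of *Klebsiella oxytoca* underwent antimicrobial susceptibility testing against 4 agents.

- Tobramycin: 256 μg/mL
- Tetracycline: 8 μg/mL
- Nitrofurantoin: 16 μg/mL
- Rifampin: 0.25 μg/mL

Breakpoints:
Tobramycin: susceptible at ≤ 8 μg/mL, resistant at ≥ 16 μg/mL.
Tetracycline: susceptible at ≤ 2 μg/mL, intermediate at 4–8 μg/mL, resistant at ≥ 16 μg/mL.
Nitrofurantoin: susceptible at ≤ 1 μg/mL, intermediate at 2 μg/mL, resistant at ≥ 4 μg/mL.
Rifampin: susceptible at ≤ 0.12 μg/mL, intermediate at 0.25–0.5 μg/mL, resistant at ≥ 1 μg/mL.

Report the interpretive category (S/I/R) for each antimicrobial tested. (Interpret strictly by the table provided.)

R, I, R, I

Tobramycin (256 μg/mL) ≥ 16 μg/mL → R
Tetracycline 8 μg/mL: in 4–8 μg/mL — I
Nitrofurantoin: 16 μg/mL is ≥ 4 μg/mL → R
Rifampin: 0.25 μg/mL is in 0.25–0.5 μg/mL — I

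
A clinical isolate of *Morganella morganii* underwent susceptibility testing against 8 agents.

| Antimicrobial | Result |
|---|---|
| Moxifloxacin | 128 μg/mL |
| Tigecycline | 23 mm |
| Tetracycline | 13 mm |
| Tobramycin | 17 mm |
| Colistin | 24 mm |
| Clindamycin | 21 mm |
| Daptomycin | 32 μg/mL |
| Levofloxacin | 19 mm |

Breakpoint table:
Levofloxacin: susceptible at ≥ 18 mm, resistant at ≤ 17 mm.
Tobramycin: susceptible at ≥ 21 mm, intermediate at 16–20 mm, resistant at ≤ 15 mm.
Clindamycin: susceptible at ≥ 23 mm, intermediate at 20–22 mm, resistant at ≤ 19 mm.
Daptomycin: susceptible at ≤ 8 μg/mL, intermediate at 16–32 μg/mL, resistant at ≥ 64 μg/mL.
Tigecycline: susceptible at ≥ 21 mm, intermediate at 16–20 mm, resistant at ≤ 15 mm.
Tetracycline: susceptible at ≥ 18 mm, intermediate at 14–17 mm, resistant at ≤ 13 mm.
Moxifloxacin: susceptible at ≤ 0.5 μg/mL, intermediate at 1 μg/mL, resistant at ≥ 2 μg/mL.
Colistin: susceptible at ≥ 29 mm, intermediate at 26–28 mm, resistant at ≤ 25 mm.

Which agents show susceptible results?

Moxifloxacin (128 μg/mL) ≥ 2 μg/mL — resistant
Tigecycline (23 mm) ≥ 21 mm → S
Tetracycline (13 mm) ≤ 13 mm → R
Tobramycin 17 mm: in 16–20 mm — intermediate
Colistin: 24 mm is ≤ 25 mm ⇒ Resistant
Clindamycin (21 mm) in 20–22 mm — Intermediate
Daptomycin 32 μg/mL: in 16–32 μg/mL → I
Levofloxacin (19 mm) ≥ 18 mm — susceptible

tigecycline, levofloxacin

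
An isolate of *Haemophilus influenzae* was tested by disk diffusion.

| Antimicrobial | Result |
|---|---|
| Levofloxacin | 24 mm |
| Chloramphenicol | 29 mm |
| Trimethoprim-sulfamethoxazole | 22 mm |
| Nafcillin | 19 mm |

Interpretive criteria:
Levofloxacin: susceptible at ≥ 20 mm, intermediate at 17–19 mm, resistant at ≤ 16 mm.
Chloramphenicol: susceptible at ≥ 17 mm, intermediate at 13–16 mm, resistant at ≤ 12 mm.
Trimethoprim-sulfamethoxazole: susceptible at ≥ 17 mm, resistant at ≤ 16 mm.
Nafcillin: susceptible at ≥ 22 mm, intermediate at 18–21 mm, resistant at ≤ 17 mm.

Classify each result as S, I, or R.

S, S, S, I

Levofloxacin (24 mm) ≥ 20 mm ⇒ S
Chloramphenicol (29 mm) ≥ 17 mm ⇒ S
Trimethoprim-sulfamethoxazole 22 mm: ≥ 17 mm ⇒ S
Nafcillin 19 mm: in 18–21 mm → I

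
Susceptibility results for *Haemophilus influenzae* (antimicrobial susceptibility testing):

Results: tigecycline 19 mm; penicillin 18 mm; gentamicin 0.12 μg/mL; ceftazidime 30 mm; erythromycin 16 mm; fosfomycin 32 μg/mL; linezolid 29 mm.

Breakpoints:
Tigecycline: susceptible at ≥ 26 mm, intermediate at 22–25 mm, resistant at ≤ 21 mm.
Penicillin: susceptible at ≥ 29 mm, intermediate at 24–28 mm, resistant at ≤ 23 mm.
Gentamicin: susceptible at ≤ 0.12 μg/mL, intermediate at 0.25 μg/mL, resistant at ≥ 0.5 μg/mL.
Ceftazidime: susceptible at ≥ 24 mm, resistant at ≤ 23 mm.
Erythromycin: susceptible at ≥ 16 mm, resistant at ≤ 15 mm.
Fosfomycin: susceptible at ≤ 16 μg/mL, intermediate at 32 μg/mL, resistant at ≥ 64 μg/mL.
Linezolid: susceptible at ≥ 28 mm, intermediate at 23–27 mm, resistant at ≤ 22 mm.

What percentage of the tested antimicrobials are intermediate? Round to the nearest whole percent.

14%

Tigecycline: 19 mm is ≤ 21 mm — R
Penicillin (18 mm) ≤ 23 mm → resistant
Gentamicin: 0.12 μg/mL is ≤ 0.12 μg/mL ⇒ susceptible
Ceftazidime (30 mm) ≥ 24 mm → S
Erythromycin (16 mm) ≥ 16 mm ⇒ susceptible
Fosfomycin: 32 μg/mL is = 32 μg/mL ⇒ I
Linezolid (29 mm) ≥ 28 mm → Susceptible
Intermediate: 1/7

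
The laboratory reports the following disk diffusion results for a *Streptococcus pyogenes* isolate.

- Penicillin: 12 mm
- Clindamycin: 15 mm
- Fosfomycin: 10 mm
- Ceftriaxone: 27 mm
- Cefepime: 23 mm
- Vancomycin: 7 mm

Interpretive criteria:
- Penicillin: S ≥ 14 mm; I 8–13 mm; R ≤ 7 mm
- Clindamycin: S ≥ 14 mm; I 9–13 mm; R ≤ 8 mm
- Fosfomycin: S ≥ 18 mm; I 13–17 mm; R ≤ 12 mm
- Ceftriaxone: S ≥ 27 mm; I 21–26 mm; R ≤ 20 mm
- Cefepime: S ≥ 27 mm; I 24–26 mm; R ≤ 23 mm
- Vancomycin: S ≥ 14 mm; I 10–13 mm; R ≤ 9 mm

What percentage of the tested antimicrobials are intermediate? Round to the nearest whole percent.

17%

Penicillin: 12 mm is in 8–13 mm — Intermediate
Clindamycin 15 mm: ≥ 14 mm → S
Fosfomycin 10 mm: ≤ 12 mm → resistant
Ceftriaxone: 27 mm is ≥ 27 mm → Susceptible
Cefepime: 23 mm is ≤ 23 mm ⇒ R
Vancomycin 7 mm: ≤ 9 mm → R
Intermediate: 1/6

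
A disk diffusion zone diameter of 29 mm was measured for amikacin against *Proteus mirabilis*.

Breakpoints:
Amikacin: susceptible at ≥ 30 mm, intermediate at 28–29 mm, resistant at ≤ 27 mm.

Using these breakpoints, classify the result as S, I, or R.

Intermediate

Amikacin: 29 mm is in 28–29 mm ⇒ intermediate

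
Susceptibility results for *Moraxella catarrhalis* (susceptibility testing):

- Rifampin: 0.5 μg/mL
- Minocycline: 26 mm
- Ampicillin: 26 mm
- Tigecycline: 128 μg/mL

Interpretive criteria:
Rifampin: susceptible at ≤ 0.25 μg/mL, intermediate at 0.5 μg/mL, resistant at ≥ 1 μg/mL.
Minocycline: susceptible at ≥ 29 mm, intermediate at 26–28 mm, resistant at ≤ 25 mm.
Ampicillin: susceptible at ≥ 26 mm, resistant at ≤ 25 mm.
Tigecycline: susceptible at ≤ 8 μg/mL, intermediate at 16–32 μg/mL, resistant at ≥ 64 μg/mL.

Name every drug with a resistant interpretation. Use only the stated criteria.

tigecycline

Rifampin: 0.5 μg/mL is = 0.5 μg/mL → I
Minocycline: 26 mm is in 26–28 mm ⇒ intermediate
Ampicillin (26 mm) ≥ 26 mm — Susceptible
Tigecycline (128 μg/mL) ≥ 64 μg/mL → resistant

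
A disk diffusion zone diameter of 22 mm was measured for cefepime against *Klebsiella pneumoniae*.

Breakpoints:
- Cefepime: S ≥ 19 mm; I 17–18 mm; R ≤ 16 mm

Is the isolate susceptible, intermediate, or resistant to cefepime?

Cefepime 22 mm: ≥ 19 mm — S

Susceptible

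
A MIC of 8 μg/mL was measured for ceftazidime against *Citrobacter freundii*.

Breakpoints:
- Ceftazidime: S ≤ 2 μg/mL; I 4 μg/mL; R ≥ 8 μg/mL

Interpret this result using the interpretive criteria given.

Ceftazidime (8 μg/mL) ≥ 8 μg/mL ⇒ R

R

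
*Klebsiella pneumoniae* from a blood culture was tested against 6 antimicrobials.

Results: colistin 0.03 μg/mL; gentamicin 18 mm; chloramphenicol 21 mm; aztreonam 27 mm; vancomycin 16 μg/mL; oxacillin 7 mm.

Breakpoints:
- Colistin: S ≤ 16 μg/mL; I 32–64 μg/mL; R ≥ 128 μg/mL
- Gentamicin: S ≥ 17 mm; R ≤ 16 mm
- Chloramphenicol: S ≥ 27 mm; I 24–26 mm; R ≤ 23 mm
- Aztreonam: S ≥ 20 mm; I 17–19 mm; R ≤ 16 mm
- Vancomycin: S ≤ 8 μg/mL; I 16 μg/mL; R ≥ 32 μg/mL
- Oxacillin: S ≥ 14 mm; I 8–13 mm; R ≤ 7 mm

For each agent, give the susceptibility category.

Colistin: 0.03 μg/mL is ≤ 16 μg/mL — susceptible
Gentamicin 18 mm: ≥ 17 mm ⇒ Susceptible
Chloramphenicol (21 mm) ≤ 23 mm ⇒ Resistant
Aztreonam (27 mm) ≥ 20 mm → Susceptible
Vancomycin 16 μg/mL: = 16 μg/mL → Intermediate
Oxacillin 7 mm: ≤ 7 mm ⇒ Resistant

S, S, R, S, I, R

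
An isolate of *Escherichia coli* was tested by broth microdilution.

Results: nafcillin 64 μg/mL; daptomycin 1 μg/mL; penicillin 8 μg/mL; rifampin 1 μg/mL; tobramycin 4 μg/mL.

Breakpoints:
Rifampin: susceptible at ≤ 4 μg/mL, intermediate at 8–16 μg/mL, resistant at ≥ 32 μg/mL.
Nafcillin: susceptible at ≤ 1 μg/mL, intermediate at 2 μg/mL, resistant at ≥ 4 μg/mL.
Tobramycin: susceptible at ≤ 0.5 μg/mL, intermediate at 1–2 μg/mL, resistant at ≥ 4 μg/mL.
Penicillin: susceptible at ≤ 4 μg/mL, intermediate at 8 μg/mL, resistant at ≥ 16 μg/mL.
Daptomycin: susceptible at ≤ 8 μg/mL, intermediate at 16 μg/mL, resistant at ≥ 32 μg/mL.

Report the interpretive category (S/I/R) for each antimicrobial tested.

R, S, I, S, R

Nafcillin: 64 μg/mL is ≥ 4 μg/mL → resistant
Daptomycin (1 μg/mL) ≤ 8 μg/mL ⇒ susceptible
Penicillin (8 μg/mL) = 8 μg/mL ⇒ intermediate
Rifampin: 1 μg/mL is ≤ 4 μg/mL → S
Tobramycin (4 μg/mL) ≥ 4 μg/mL — resistant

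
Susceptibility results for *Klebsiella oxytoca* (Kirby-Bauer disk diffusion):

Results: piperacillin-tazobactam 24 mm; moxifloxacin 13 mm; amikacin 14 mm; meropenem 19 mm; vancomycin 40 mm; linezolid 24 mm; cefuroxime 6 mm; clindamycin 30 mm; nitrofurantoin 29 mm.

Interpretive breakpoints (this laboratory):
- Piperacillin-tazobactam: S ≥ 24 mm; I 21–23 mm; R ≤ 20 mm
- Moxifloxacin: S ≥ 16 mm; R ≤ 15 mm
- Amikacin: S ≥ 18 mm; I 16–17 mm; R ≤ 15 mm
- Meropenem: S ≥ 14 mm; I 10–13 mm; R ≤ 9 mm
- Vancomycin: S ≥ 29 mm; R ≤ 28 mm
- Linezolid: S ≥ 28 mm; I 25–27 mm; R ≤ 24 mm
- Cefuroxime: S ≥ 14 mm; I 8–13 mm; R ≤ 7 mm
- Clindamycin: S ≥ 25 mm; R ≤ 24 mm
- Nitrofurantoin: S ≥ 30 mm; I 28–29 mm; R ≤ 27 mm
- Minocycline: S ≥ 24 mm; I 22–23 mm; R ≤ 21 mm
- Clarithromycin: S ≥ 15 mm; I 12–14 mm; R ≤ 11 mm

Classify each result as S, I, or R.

Piperacillin-tazobactam 24 mm: ≥ 24 mm — S
Moxifloxacin (13 mm) ≤ 15 mm ⇒ R
Amikacin: 14 mm is ≤ 15 mm — resistant
Meropenem (19 mm) ≥ 14 mm — Susceptible
Vancomycin (40 mm) ≥ 29 mm — Susceptible
Linezolid (24 mm) ≤ 24 mm → Resistant
Cefuroxime 6 mm: ≤ 7 mm — Resistant
Clindamycin 30 mm: ≥ 25 mm — S
Nitrofurantoin: 29 mm is in 28–29 mm → intermediate

S, R, R, S, S, R, R, S, I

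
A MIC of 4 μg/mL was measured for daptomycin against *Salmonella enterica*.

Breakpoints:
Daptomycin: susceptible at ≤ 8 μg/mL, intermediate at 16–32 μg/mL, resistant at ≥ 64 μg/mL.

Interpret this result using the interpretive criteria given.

Daptomycin 4 μg/mL: ≤ 8 μg/mL ⇒ susceptible

Susceptible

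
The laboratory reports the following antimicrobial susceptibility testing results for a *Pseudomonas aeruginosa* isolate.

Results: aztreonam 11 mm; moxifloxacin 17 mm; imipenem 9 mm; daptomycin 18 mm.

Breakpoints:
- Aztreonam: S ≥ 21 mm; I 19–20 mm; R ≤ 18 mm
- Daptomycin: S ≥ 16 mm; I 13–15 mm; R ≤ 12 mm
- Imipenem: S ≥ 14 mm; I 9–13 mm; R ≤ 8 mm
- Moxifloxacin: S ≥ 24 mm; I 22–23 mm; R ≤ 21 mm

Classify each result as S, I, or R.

Aztreonam: 11 mm is ≤ 18 mm → Resistant
Moxifloxacin: 17 mm is ≤ 21 mm → Resistant
Imipenem: 9 mm is in 9–13 mm ⇒ intermediate
Daptomycin: 18 mm is ≥ 16 mm → S

R, R, I, S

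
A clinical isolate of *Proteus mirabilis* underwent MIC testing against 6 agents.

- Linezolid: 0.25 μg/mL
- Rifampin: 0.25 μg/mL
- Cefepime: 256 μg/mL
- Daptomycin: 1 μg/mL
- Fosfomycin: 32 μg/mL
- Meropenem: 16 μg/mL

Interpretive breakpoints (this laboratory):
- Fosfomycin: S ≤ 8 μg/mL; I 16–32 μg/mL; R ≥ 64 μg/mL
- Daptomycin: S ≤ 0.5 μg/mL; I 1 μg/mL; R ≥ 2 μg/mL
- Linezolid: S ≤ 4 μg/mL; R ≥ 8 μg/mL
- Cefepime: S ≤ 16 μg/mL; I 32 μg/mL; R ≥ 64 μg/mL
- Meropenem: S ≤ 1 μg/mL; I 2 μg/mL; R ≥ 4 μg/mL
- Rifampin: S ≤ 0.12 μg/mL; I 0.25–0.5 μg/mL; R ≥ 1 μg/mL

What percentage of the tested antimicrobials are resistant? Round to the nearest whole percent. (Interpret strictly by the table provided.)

33%

Linezolid (0.25 μg/mL) ≤ 4 μg/mL → S
Rifampin (0.25 μg/mL) in 0.25–0.5 μg/mL → intermediate
Cefepime (256 μg/mL) ≥ 64 μg/mL ⇒ R
Daptomycin: 1 μg/mL is = 1 μg/mL → Intermediate
Fosfomycin (32 μg/mL) in 16–32 μg/mL ⇒ intermediate
Meropenem 16 μg/mL: ≥ 4 μg/mL — R
Resistant: 2/6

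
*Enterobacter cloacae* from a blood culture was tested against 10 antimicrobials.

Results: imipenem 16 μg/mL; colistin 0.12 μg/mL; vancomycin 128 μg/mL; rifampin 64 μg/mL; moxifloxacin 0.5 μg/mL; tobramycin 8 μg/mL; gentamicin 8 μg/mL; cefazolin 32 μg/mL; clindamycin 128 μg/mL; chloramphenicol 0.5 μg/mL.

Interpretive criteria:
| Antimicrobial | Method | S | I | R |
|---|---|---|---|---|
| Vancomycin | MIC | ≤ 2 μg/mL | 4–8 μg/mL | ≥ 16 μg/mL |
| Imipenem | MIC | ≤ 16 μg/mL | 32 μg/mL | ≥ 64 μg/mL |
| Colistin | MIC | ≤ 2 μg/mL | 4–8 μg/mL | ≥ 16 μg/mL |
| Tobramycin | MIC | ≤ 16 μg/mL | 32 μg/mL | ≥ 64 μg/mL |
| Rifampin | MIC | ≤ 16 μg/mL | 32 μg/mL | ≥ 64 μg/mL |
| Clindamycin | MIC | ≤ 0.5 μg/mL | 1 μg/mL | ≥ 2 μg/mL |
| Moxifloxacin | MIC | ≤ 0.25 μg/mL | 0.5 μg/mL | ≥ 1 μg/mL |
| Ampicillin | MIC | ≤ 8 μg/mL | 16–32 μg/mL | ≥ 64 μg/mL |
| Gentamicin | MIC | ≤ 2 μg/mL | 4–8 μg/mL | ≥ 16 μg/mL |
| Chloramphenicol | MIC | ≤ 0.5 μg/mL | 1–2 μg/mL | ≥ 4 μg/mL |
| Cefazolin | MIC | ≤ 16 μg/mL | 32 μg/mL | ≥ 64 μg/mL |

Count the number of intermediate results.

3

Imipenem 16 μg/mL: ≤ 16 μg/mL ⇒ S
Colistin 0.12 μg/mL: ≤ 2 μg/mL → Susceptible
Vancomycin 128 μg/mL: ≥ 16 μg/mL ⇒ resistant
Rifampin 64 μg/mL: ≥ 64 μg/mL ⇒ Resistant
Moxifloxacin (0.5 μg/mL) = 0.5 μg/mL → I
Tobramycin (8 μg/mL) ≤ 16 μg/mL → S
Gentamicin: 8 μg/mL is in 4–8 μg/mL → Intermediate
Cefazolin 32 μg/mL: = 32 μg/mL — intermediate
Clindamycin (128 μg/mL) ≥ 2 μg/mL → resistant
Chloramphenicol 0.5 μg/mL: ≤ 0.5 μg/mL ⇒ Susceptible
Intermediate: 3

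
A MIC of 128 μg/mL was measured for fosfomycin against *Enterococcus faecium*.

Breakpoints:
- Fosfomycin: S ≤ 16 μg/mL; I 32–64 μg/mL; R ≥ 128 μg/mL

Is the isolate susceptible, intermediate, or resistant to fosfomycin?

Fosfomycin 128 μg/mL: ≥ 128 μg/mL → Resistant

R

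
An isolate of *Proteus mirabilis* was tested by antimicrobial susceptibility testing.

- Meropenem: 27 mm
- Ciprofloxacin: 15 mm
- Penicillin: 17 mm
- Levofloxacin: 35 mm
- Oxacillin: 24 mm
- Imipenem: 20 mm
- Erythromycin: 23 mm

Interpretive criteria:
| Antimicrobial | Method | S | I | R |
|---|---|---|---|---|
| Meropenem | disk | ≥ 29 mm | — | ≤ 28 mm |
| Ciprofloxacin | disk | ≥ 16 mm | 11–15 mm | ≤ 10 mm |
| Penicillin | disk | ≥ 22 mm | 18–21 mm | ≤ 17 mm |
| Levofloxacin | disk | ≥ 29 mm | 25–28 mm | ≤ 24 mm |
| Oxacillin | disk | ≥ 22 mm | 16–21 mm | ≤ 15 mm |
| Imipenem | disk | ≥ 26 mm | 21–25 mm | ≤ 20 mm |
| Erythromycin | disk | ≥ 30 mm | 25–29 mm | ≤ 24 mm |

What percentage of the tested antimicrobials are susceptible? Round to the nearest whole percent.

29%

Meropenem 27 mm: ≤ 28 mm → resistant
Ciprofloxacin (15 mm) in 11–15 mm → Intermediate
Penicillin (17 mm) ≤ 17 mm ⇒ resistant
Levofloxacin (35 mm) ≥ 29 mm — Susceptible
Oxacillin (24 mm) ≥ 22 mm ⇒ S
Imipenem: 20 mm is ≤ 20 mm ⇒ Resistant
Erythromycin (23 mm) ≤ 24 mm → Resistant
Susceptible: 2/7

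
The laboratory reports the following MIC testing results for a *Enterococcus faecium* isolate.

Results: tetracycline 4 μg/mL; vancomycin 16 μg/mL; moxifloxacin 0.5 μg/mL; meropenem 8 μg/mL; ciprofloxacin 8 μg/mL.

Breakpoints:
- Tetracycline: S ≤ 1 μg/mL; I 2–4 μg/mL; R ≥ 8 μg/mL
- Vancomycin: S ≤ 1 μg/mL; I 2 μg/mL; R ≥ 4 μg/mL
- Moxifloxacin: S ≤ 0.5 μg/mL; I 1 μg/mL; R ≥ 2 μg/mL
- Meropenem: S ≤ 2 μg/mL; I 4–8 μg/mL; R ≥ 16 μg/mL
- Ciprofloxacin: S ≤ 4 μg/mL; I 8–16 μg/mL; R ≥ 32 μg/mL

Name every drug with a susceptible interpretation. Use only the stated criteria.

moxifloxacin

Tetracycline (4 μg/mL) in 2–4 μg/mL — I
Vancomycin: 16 μg/mL is ≥ 4 μg/mL → R
Moxifloxacin: 0.5 μg/mL is ≤ 0.5 μg/mL ⇒ susceptible
Meropenem 8 μg/mL: in 4–8 μg/mL → intermediate
Ciprofloxacin (8 μg/mL) in 8–16 μg/mL → intermediate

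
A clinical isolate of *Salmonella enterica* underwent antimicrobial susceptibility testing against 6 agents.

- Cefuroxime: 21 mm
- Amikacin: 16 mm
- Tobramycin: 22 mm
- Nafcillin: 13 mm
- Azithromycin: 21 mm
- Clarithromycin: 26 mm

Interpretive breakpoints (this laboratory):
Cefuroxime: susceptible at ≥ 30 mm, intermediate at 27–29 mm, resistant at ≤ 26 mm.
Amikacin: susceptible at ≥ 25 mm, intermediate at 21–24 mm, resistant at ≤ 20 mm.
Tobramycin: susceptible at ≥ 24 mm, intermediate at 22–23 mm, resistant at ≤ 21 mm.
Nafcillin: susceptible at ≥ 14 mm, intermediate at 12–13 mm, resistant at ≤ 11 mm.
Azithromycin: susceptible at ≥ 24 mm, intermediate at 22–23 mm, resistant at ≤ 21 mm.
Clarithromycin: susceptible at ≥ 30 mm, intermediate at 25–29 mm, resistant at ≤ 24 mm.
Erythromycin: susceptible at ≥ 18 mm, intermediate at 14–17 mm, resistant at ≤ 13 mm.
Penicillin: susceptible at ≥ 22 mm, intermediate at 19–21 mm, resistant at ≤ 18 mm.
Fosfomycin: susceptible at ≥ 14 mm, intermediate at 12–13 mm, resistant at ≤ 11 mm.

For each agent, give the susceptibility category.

R, R, I, I, R, I

Cefuroxime: 21 mm is ≤ 26 mm → Resistant
Amikacin (16 mm) ≤ 20 mm ⇒ resistant
Tobramycin: 22 mm is in 22–23 mm — intermediate
Nafcillin (13 mm) in 12–13 mm ⇒ intermediate
Azithromycin (21 mm) ≤ 21 mm — resistant
Clarithromycin 26 mm: in 25–29 mm → Intermediate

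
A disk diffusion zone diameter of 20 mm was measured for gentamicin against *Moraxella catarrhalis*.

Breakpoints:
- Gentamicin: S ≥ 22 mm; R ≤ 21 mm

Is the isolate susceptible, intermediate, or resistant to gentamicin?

R

Gentamicin (20 mm) ≤ 21 mm ⇒ R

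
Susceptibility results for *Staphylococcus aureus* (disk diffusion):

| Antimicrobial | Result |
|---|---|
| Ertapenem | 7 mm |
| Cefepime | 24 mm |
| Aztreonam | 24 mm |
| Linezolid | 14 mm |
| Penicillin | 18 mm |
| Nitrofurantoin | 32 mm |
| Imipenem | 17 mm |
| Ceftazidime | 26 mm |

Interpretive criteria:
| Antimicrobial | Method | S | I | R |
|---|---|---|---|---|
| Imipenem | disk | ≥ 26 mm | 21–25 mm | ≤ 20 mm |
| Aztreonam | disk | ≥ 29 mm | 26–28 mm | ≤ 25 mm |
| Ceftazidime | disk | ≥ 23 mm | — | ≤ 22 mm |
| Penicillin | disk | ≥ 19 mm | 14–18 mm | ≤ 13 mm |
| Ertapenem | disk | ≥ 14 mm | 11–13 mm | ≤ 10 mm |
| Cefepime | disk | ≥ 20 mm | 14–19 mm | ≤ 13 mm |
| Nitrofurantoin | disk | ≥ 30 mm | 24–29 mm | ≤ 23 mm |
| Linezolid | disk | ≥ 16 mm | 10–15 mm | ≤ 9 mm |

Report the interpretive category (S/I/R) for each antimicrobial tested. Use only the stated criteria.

Ertapenem 7 mm: ≤ 10 mm → R
Cefepime 24 mm: ≥ 20 mm ⇒ S
Aztreonam: 24 mm is ≤ 25 mm ⇒ Resistant
Linezolid (14 mm) in 10–15 mm → I
Penicillin (18 mm) in 14–18 mm — intermediate
Nitrofurantoin 32 mm: ≥ 30 mm → Susceptible
Imipenem: 17 mm is ≤ 20 mm → R
Ceftazidime: 26 mm is ≥ 23 mm → S

R, S, R, I, I, S, R, S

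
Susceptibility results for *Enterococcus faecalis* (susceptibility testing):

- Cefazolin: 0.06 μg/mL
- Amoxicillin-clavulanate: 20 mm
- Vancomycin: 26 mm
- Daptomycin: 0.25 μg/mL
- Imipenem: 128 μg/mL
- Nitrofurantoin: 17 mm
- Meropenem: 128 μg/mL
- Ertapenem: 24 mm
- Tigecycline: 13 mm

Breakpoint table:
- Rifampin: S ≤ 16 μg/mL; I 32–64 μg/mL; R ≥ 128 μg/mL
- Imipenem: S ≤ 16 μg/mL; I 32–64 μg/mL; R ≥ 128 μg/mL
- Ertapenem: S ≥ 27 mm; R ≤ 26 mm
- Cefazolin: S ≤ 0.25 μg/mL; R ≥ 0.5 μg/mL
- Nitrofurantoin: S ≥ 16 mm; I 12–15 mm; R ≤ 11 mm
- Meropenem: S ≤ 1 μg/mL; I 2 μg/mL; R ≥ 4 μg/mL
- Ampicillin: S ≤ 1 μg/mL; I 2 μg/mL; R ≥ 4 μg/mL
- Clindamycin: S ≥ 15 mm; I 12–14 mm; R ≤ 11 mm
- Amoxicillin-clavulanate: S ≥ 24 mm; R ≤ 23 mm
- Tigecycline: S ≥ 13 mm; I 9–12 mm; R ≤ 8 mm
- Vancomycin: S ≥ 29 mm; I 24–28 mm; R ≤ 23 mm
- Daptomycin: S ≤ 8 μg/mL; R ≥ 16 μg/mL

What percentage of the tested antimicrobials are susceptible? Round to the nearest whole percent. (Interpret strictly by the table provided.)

44%

Cefazolin 0.06 μg/mL: ≤ 0.25 μg/mL → susceptible
Amoxicillin-clavulanate: 20 mm is ≤ 23 mm ⇒ Resistant
Vancomycin 26 mm: in 24–28 mm ⇒ Intermediate
Daptomycin (0.25 μg/mL) ≤ 8 μg/mL — Susceptible
Imipenem 128 μg/mL: ≥ 128 μg/mL → resistant
Nitrofurantoin: 17 mm is ≥ 16 mm — Susceptible
Meropenem: 128 μg/mL is ≥ 4 μg/mL — resistant
Ertapenem (24 mm) ≤ 26 mm — resistant
Tigecycline: 13 mm is ≥ 13 mm → S
Susceptible: 4/9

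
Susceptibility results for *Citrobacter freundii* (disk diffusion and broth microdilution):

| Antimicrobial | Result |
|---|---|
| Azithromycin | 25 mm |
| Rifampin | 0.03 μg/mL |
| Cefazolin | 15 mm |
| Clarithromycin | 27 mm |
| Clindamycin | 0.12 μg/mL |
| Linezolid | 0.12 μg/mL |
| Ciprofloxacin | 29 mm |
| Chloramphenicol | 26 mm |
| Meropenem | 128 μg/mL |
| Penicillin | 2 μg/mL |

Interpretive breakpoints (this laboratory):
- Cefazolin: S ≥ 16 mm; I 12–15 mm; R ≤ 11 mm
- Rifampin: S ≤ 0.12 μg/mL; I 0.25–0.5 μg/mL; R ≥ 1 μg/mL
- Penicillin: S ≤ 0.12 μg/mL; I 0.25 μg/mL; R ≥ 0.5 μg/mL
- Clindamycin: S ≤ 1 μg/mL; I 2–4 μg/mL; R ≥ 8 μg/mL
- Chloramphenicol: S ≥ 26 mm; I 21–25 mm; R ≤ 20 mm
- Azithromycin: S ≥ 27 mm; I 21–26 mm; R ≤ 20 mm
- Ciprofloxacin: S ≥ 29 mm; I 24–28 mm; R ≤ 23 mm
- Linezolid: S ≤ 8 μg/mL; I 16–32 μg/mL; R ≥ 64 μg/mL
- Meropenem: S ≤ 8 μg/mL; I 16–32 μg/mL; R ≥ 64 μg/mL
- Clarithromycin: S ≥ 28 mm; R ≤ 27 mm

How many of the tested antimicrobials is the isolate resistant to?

Azithromycin: 25 mm is in 21–26 mm → I
Rifampin 0.03 μg/mL: ≤ 0.12 μg/mL → Susceptible
Cefazolin (15 mm) in 12–15 mm ⇒ I
Clarithromycin: 27 mm is ≤ 27 mm ⇒ resistant
Clindamycin 0.12 μg/mL: ≤ 1 μg/mL → Susceptible
Linezolid: 0.12 μg/mL is ≤ 8 μg/mL — S
Ciprofloxacin: 29 mm is ≥ 29 mm ⇒ S
Chloramphenicol: 26 mm is ≥ 26 mm — Susceptible
Meropenem (128 μg/mL) ≥ 64 μg/mL ⇒ R
Penicillin: 2 μg/mL is ≥ 0.5 μg/mL → R
Resistant: 3

3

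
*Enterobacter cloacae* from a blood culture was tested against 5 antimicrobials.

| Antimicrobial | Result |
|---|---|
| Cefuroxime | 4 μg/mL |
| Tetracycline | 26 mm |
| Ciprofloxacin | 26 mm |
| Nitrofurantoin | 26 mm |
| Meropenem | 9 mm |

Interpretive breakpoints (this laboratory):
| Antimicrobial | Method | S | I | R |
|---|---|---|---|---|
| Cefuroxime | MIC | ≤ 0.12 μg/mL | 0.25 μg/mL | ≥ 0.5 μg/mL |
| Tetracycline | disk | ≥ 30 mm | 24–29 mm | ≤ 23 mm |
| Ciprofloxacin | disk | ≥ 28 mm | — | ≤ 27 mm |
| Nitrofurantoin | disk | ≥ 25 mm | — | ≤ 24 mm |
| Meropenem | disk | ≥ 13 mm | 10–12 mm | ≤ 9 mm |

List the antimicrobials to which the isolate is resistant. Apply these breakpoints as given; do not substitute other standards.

cefuroxime, ciprofloxacin, meropenem

Cefuroxime: 4 μg/mL is ≥ 0.5 μg/mL — resistant
Tetracycline: 26 mm is in 24–29 mm → I
Ciprofloxacin: 26 mm is ≤ 27 mm — R
Nitrofurantoin (26 mm) ≥ 25 mm → Susceptible
Meropenem 9 mm: ≤ 9 mm → resistant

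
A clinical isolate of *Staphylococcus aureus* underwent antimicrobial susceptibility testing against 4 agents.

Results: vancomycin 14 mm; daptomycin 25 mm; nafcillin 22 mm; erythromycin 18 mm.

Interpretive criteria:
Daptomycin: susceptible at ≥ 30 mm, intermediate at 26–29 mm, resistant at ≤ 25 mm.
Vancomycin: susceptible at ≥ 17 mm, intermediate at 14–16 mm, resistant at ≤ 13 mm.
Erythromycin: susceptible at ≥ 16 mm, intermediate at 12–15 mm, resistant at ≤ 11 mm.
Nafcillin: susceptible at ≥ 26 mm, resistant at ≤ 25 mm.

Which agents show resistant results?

daptomycin, nafcillin

Vancomycin: 14 mm is in 14–16 mm — I
Daptomycin 25 mm: ≤ 25 mm ⇒ R
Nafcillin: 22 mm is ≤ 25 mm ⇒ Resistant
Erythromycin: 18 mm is ≥ 16 mm — susceptible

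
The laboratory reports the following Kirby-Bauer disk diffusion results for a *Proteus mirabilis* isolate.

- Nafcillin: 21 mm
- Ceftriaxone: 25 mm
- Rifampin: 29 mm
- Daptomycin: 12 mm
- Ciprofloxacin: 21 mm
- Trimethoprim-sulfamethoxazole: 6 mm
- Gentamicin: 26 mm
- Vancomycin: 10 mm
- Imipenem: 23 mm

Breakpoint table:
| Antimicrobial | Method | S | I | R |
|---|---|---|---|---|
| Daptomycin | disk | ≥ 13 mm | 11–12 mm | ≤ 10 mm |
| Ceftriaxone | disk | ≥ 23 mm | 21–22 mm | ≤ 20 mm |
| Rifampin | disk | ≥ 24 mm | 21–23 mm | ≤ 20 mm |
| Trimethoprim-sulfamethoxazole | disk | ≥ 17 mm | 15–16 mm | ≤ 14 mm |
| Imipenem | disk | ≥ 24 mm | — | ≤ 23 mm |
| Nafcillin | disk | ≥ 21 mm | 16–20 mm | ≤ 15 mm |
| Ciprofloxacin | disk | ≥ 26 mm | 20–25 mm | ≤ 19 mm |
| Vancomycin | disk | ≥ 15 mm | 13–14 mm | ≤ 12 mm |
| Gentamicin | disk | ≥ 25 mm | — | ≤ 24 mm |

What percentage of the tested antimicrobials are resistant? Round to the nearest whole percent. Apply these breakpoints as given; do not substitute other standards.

Nafcillin 21 mm: ≥ 21 mm → susceptible
Ceftriaxone: 25 mm is ≥ 23 mm — S
Rifampin 29 mm: ≥ 24 mm — Susceptible
Daptomycin (12 mm) in 11–12 mm ⇒ I
Ciprofloxacin (21 mm) in 20–25 mm — intermediate
Trimethoprim-sulfamethoxazole: 6 mm is ≤ 14 mm → Resistant
Gentamicin 26 mm: ≥ 25 mm ⇒ Susceptible
Vancomycin: 10 mm is ≤ 12 mm — R
Imipenem (23 mm) ≤ 23 mm ⇒ R
Resistant: 3/9

33%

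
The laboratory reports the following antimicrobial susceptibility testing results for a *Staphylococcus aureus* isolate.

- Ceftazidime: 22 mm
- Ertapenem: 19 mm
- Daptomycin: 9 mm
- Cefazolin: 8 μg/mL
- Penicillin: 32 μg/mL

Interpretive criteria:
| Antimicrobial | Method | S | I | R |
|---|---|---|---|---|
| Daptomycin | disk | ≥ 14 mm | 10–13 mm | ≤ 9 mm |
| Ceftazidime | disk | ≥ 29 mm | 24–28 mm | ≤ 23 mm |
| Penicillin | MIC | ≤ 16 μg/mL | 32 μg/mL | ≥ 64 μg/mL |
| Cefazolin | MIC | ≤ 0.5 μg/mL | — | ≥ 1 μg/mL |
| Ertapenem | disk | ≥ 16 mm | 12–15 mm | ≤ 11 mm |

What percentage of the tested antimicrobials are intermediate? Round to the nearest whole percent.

Ceftazidime 22 mm: ≤ 23 mm ⇒ resistant
Ertapenem: 19 mm is ≥ 16 mm — susceptible
Daptomycin (9 mm) ≤ 9 mm — resistant
Cefazolin (8 μg/mL) ≥ 1 μg/mL — Resistant
Penicillin: 32 μg/mL is = 32 μg/mL ⇒ I
Intermediate: 1/5

20%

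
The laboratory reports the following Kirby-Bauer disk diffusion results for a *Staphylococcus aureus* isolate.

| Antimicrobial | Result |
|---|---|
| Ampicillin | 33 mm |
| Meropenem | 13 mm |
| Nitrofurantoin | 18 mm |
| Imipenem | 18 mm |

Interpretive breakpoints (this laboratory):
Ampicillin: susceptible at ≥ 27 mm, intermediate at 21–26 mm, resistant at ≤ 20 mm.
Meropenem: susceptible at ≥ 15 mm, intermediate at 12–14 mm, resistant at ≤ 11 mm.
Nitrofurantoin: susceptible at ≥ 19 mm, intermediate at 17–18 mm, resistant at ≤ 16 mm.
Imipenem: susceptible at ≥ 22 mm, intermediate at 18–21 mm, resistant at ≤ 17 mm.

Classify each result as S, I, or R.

S, I, I, I

Ampicillin: 33 mm is ≥ 27 mm — susceptible
Meropenem (13 mm) in 12–14 mm ⇒ I
Nitrofurantoin (18 mm) in 17–18 mm → intermediate
Imipenem (18 mm) in 18–21 mm → Intermediate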